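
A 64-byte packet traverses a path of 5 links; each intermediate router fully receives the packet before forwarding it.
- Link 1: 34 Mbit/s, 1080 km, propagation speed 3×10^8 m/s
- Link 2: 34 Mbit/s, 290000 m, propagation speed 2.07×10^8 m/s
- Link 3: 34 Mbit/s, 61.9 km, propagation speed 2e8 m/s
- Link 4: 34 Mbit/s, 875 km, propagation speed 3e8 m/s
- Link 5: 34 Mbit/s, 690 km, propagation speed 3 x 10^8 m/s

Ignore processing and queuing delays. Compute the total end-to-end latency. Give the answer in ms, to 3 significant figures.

10.6 ms

L = 64 × 8 = 512 bits.
Transmission delay per hop = L/R = 512/34000000 = 0.0150588 ms; 5 hops → 0.0752941 ms.
Propagation delays (d/s per hop): 3.6, 1.40097, 0.3095, 2.91667, 2.3 ms; sum = 10.5271 ms.
End-to-end = 10.6 ms.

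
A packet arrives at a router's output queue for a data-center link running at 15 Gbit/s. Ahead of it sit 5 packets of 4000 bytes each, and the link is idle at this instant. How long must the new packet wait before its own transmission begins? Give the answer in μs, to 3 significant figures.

Each queued packet: L/R = 32000/15000000000 = 2.13333 μs.
5 queued → 10.6667 μs.
Queuing delay = 10.7 μs.

10.7 μs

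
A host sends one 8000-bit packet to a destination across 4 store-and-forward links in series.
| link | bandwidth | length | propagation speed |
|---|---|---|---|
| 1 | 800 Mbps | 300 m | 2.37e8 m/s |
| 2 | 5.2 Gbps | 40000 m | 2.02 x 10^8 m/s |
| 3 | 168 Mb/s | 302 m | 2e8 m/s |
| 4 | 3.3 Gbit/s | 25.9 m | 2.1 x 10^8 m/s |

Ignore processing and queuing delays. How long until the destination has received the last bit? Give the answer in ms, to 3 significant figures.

0.263 ms

Transmission delays (L/R per hop): 0.01, 0.00153846, 0.047619, 0.00242424 ms; sum = 0.0615818 ms.
Propagation delays (d/s per hop): 0.00126582, 0.19802, 0.00151, 0.000123333 ms; sum = 0.200919 ms.
End-to-end = 0.263 ms.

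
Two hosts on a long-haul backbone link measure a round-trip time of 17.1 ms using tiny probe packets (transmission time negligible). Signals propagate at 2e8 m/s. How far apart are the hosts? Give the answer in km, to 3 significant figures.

One-way propagation = RTT/2 = 8.55 ms.
d = s × t = 200000000 × 0.00855 = 1710 km.

1710 km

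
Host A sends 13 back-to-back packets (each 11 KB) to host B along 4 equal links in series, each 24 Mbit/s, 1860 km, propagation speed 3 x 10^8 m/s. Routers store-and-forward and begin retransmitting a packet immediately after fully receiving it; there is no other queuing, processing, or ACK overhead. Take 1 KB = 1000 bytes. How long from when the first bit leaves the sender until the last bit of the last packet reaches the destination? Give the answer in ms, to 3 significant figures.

Per-hop transmission t_tx = L/R = 88000/24000000 = 3.66667 ms.
Per-hop propagation t_prop = 1860000/300000000 = 6.2 ms.
Pipeline fill: first packet needs 4·t_tx to clear all hops; remaining 12 packets each add one t_tx.
Total = (4+13-1)·t_tx + 4·t_prop = 16·3.66667 + 4·6.2 = 83.5 ms.

83.5 ms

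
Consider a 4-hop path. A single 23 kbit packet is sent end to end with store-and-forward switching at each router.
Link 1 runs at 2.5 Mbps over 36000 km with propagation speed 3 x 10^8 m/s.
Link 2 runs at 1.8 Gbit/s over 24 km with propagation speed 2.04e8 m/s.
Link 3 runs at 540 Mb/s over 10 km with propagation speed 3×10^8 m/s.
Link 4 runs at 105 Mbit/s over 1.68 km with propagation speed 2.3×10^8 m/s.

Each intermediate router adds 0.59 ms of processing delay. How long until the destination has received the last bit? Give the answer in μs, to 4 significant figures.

131400 μs

L = 23000 bits.
Transmission delays (L/R per hop): 9200, 12.7778, 42.5926, 219.048 μs; sum = 9474.42 μs.
Propagation delays (d/s per hop): 120000, 117.647, 33.3333, 7.30435 μs; sum = 120158 μs.
Processing at 3 router(s): 3 × 0.59 ms = 1770 μs.
End-to-end = 131400 μs.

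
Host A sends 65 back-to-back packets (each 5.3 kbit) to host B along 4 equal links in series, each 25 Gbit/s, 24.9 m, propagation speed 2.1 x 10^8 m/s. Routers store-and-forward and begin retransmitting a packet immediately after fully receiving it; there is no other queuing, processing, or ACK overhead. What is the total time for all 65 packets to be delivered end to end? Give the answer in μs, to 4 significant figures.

Per-hop transmission t_tx = L/R = 5300/25000000000 = 0.212 μs.
Per-hop propagation t_prop = 24.9/210000000 = 0.118571 μs.
Pipeline fill: first packet needs 4·t_tx to clear all hops; remaining 64 packets each add one t_tx.
Total = (4+65-1)·t_tx + 4·t_prop = 68·0.212 + 4·0.118571 = 14.89 μs.

14.89 μs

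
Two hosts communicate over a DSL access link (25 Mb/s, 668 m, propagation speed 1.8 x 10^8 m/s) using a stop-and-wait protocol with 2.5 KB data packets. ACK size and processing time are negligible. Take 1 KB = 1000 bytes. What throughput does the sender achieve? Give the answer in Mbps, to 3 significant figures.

t_tx = L/R = 20000/25000000 = 0.0008 s.
t_prop = 668/180000000 = 3.71111e-06 s; RTT = 7.42222e-06 s.
Cycle = t_tx + RTT = 0.000807422 s.
Throughput = L / cycle = 20000 / 0.000807422 = 24.8 Mbps.

24.8 Mbps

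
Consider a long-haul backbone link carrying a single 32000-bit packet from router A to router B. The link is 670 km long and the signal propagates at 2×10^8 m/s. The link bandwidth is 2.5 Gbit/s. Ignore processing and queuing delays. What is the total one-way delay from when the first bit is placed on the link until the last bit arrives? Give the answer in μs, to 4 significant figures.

Transmission delay = L/R = 32000 / 2500000000 = 12.8 μs.
Propagation delay = d/s = 670000 m / 200000000 m/s = 3350 μs.
Total = 3363 μs.

3363 μs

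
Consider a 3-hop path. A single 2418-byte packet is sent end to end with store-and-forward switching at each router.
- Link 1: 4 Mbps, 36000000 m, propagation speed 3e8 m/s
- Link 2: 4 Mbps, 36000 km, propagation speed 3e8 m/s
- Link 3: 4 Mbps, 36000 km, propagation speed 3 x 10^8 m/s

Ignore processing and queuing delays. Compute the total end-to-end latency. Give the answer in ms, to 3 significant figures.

L = 2418 × 8 = 19344 bits.
Transmission delay per hop = L/R = 19344/4000000 = 4.836 ms; 3 hops → 14.508 ms.
Propagation delays (d/s per hop): 120, 120, 120 ms; sum = 360 ms.
End-to-end = 375 ms.

375 ms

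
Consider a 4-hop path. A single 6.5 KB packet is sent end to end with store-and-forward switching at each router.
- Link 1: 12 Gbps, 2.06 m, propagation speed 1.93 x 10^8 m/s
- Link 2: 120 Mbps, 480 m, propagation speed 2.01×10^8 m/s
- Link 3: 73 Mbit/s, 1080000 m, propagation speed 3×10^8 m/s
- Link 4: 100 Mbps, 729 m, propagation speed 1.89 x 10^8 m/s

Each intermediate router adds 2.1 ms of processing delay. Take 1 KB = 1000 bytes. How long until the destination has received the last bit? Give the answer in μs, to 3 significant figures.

L = 52000 bits.
Transmission delays (L/R per hop): 4.33333, 433.333, 712.329, 520 μs; sum = 1670 μs.
Propagation delays (d/s per hop): 0.0106736, 2.38806, 3600, 3.85714 μs; sum = 3606.26 μs.
Processing at 3 router(s): 3 × 2.1 ms = 6300 μs.
End-to-end = 11600 μs.

11600 μs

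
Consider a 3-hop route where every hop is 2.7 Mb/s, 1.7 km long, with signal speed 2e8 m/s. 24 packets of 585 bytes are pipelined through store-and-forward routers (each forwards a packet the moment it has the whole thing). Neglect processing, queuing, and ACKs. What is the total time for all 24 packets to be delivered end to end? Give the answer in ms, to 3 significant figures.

Per-hop transmission t_tx = L/R = 4680/2700000 = 1.73333 ms.
Per-hop propagation t_prop = 1700/200000000 = 0.0085 ms.
Pipeline fill: first packet needs 3·t_tx to clear all hops; remaining 23 packets each add one t_tx.
Total = (3+24-1)·t_tx + 3·t_prop = 26·1.73333 + 3·0.0085 = 45.1 ms.

45.1 ms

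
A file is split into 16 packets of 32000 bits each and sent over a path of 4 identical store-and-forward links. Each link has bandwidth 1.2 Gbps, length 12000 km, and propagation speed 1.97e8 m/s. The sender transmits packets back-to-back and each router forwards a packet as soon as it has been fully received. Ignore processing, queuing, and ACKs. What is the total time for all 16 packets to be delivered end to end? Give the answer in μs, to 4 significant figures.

244200 μs

Per-hop transmission t_tx = L/R = 32000/1200000000 = 26.6667 μs.
Per-hop propagation t_prop = 12000000/197000000 = 60913.7 μs.
Pipeline fill: first packet needs 4·t_tx to clear all hops; remaining 15 packets each add one t_tx.
Total = (4+16-1)·t_tx + 4·t_prop = 19·26.6667 + 4·60913.7 = 244200 μs.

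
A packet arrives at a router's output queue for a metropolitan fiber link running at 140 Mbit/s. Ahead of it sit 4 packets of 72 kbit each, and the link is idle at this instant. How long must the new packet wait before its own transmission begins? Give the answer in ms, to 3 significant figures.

Each queued packet: L/R = 72000/140000000 = 0.514286 ms.
4 queued → 2.05714 ms.
Queuing delay = 2.06 ms.

2.06 ms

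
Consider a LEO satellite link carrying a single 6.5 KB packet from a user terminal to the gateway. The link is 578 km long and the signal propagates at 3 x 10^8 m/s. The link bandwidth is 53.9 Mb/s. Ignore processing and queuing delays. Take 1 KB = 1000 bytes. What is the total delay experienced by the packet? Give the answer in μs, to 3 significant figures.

2890 μs

L = 52000 bits.
Transmission delay = L/R = 52000 / 53900000 = 964.75 μs.
Propagation delay = d/s = 578000 m / 300000000 m/s = 1926.67 μs.
Total = 2890 μs.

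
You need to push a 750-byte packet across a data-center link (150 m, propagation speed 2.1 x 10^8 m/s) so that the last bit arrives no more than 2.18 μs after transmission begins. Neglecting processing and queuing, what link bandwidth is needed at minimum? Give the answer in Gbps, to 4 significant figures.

L = 6000 bits.
Propagation delay = 150 / 210000000 = 0.714286 μs.
Transmission budget = 2.18 − 0.714286 = 1.46571 μs.
R ≥ L / t_tx = 6000 bits / 1.46571e-06 s = 4.094 Gbps.

4.094 Gbps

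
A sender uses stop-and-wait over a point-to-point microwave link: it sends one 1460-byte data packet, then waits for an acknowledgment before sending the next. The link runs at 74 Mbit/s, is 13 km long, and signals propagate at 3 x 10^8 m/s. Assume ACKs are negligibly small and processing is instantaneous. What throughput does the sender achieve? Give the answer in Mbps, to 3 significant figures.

t_tx = L/R = 11680/74000000 = 0.000157838 s.
t_prop = 13000/300000000 = 4.33333e-05 s; RTT = 8.66667e-05 s.
Cycle = t_tx + RTT = 0.000244505 s.
Throughput = L / cycle = 11680 / 0.000244505 = 47.8 Mbps.

47.8 Mbps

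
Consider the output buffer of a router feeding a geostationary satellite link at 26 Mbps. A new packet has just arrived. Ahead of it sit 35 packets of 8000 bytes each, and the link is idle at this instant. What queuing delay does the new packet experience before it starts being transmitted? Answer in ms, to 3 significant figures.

86.2 ms

Each queued packet: L/R = 64000/26000000 = 2.46154 ms.
35 queued → 86.1538 ms.
Queuing delay = 86.2 ms.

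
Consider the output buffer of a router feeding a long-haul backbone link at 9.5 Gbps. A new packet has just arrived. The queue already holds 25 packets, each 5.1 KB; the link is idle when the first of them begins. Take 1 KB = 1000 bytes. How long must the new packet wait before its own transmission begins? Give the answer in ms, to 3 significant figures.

Each queued packet: L/R = 40800/9500000000 = 0.00429474 ms.
25 queued → 0.107368 ms.
Queuing delay = 0.107 ms.

0.107 ms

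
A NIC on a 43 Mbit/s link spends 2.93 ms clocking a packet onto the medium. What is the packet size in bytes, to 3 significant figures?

L = R × t_tx = 43000000 b/s × 0.00293 s = 125990 bits.
In bytes: 125990 / 8 = 15700 bytes.

15700 bytes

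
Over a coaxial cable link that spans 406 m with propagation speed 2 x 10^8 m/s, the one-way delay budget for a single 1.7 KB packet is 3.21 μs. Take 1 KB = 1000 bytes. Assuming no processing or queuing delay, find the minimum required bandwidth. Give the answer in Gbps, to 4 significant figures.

L = 13600 bits.
Propagation delay = 406 / 200000000 = 2.03 μs.
Transmission budget = 3.21 − 2.03 = 1.18 μs.
R ≥ L / t_tx = 13600 bits / 1.18e-06 s = 11.53 Gbps.

11.53 Gbps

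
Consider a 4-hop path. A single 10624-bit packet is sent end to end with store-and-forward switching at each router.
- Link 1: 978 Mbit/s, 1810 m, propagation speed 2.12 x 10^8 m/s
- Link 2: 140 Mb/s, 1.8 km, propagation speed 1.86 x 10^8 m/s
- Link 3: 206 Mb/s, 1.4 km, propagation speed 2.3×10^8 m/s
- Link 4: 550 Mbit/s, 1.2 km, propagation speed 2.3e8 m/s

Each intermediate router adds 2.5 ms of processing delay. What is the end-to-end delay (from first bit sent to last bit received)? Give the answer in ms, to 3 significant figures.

Transmission delays (L/R per hop): 0.010863, 0.0758857, 0.0515728, 0.0193164 ms; sum = 0.157638 ms.
Propagation delays (d/s per hop): 0.00853774, 0.00967742, 0.00608696, 0.00521739 ms; sum = 0.0295195 ms.
Processing at 3 router(s): 3 × 2.5 ms = 7.5 ms.
End-to-end = 7.69 ms.

7.69 ms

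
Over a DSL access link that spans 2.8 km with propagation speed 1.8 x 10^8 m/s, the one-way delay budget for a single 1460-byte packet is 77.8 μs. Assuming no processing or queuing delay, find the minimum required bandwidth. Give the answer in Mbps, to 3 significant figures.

L = 11680 bits.
Propagation delay = 2800 / 180000000 = 15.5556 μs.
Transmission budget = 77.8 − 15.5556 = 62.2444 μs.
R ≥ L / t_tx = 11680 bits / 6.22444e-05 s = 188 Mbps.

188 Mbps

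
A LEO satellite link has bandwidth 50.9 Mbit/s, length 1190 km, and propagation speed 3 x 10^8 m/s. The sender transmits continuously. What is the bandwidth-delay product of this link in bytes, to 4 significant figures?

Propagation delay = 1190000 / 300000000 = 0.00396667 s.
BDP = R × t_prop = 50900000 × 0.00396667 = 201903 bits.
In bytes: 201903/8 = 25240 bytes.

25240 bytes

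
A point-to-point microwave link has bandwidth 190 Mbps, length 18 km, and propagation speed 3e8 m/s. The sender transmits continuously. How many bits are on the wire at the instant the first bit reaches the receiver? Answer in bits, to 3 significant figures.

Propagation delay = 18000 / 300000000 = 6e-05 s.
BDP = R × t_prop = 190000000 × 6e-05 = 11400 bits.

11400 bits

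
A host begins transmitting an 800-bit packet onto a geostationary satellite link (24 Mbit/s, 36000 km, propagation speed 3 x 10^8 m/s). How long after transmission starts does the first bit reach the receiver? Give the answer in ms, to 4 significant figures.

120.0 ms

First bit experiences only propagation delay: d/s = 36000000/300000000 = 120.0 ms.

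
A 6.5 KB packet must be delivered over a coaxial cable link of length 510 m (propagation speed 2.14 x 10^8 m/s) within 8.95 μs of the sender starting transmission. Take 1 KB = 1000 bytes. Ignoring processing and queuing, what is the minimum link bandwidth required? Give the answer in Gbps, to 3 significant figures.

7.92 Gbps

L = 52000 bits.
Propagation delay = 510 / 214000000 = 2.38318 μs.
Transmission budget = 8.95 − 2.38318 = 6.56682 μs.
R ≥ L / t_tx = 52000 bits / 6.56682e-06 s = 7.92 Gbps.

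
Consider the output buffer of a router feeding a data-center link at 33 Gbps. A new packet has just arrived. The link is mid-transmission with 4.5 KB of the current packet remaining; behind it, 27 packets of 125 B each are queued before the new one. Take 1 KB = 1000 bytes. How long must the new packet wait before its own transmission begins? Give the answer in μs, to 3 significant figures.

Each queued packet: L/R = 1000/33000000000 = 0.030303 μs.
27 queued → 0.818182 μs.
Plus remaining 36000 bits of current packet: 1.09091 μs.
Queuing delay = 1.91 μs.

1.91 μs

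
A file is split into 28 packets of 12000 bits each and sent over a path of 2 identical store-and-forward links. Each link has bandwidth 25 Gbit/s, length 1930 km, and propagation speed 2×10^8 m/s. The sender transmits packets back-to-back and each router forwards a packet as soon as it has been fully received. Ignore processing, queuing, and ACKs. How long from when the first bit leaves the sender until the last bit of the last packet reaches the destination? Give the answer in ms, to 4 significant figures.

Per-hop transmission t_tx = L/R = 12000/25000000000 = 0.00048 ms.
Per-hop propagation t_prop = 1930000/200000000 = 9.65 ms.
Pipeline fill: first packet needs 2·t_tx to clear all hops; remaining 27 packets each add one t_tx.
Total = (2+28-1)·t_tx + 2·t_prop = 29·0.00048 + 2·9.65 = 19.31 ms.

19.31 ms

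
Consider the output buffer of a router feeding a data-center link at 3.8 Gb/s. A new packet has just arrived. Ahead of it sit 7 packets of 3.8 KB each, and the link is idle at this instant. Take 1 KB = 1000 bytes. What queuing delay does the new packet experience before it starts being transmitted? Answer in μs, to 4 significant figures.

56.00 μs

Each queued packet: L/R = 30400/3800000000 = 8 μs.
7 queued → 56 μs.
Queuing delay = 56.00 μs.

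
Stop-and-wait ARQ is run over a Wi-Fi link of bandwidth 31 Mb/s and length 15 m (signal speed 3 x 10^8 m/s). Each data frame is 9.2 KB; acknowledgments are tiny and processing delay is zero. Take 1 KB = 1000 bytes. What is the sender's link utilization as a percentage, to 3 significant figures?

100 %

t_tx = L/R = 73600/31000000 = 0.00237419 s.
t_prop = 15/300000000 = 5e-08 s; RTT = 1e-07 s.
Cycle = t_tx + RTT = 0.00237429 s.
Utilization = t_tx / cycle = 0.00237419/0.00237429 = 100 %.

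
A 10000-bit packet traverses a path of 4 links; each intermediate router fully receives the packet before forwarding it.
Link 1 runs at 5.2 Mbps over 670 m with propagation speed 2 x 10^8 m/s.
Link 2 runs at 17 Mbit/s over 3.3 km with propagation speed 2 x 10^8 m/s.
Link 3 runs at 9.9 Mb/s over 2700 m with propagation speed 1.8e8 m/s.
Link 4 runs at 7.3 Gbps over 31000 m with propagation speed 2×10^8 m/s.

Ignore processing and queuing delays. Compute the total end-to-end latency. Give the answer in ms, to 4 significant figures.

Transmission delays (L/R per hop): 1.92308, 0.588235, 1.0101, 0.00136986 ms; sum = 3.52278 ms.
Propagation delays (d/s per hop): 0.00335, 0.0165, 0.015, 0.155 ms; sum = 0.18985 ms.
End-to-end = 3.713 ms.

3.713 ms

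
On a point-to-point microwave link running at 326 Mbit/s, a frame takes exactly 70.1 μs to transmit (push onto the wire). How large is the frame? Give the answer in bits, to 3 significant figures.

L = R × t_tx = 326000000 b/s × 7.01e-05 s = 22852.6 bits.

22900 bits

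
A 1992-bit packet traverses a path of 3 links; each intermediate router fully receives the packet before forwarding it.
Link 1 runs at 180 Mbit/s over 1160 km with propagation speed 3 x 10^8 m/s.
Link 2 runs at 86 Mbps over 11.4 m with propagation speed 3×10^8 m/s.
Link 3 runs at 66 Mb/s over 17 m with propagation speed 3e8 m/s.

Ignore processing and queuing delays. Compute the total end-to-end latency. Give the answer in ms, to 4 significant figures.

Transmission delays (L/R per hop): 0.0110667, 0.0231628, 0.0301818 ms; sum = 0.0644113 ms.
Propagation delays (d/s per hop): 3.86667, 3.8e-05, 5.66667e-05 ms; sum = 3.86676 ms.
End-to-end = 3.931 ms.

3.931 ms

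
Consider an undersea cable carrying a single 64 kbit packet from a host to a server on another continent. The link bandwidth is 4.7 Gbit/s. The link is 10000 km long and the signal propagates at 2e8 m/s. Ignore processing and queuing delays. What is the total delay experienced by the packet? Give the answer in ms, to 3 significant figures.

50.0 ms

L = 64000 bits.
Transmission delay = L/R = 64000 / 4700000000 = 0.013617 ms.
Propagation delay = d/s = 10000000 m / 200000000 m/s = 50 ms.
Total = 50.0 ms.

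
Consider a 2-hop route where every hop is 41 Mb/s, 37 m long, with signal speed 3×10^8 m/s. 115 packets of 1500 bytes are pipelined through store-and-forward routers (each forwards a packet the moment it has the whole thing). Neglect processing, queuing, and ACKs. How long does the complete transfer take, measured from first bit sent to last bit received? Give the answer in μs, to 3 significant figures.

Per-hop transmission t_tx = L/R = 12000/41000000 = 292.683 μs.
Per-hop propagation t_prop = 37/300000000 = 0.123333 μs.
Pipeline fill: first packet needs 2·t_tx to clear all hops; remaining 114 packets each add one t_tx.
Total = (2+115-1)·t_tx + 2·t_prop = 116·292.683 + 2·0.123333 = 34000 μs.

34000 μs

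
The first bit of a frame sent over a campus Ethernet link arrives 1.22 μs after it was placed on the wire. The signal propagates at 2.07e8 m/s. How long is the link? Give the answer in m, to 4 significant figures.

252.5 m

d = s × t_prop = 2.07e+08 × 1.22e-06 = 252.5 m.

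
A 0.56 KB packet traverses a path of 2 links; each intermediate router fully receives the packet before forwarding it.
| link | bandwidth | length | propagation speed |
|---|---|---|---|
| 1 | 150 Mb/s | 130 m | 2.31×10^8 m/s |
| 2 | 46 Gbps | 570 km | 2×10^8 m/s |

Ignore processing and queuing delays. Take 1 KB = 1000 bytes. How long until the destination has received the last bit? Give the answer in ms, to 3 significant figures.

L = 4480 bits.
Transmission delays (L/R per hop): 0.0298667, 9.73913e-05 ms; sum = 0.0299641 ms.
Propagation delays (d/s per hop): 0.000562771, 2.85 ms; sum = 2.85056 ms.
End-to-end = 2.88 ms.

2.88 ms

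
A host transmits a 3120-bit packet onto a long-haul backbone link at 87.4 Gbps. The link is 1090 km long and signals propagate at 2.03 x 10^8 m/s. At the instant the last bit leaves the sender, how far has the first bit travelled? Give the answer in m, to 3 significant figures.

t_tx = L/R = 3120/87400000000 = 3.56979e-08 s.
Distance = s × t_tx = 2.03e+08 × 3.56979e-08 = 7.25 m.

7.25 m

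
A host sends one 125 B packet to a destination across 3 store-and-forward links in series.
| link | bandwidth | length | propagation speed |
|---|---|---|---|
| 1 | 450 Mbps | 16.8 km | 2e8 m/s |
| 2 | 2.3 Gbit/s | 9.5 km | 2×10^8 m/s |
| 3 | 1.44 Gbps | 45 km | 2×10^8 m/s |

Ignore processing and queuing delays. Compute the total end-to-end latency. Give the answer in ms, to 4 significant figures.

L = 125 × 8 = 1000 bits.
Transmission delays (L/R per hop): 0.00222222, 0.000434783, 0.000694444 ms; sum = 0.00335145 ms.
Propagation delays (d/s per hop): 0.084, 0.0475, 0.225 ms; sum = 0.3565 ms.
End-to-end = 0.3599 ms.

0.3599 ms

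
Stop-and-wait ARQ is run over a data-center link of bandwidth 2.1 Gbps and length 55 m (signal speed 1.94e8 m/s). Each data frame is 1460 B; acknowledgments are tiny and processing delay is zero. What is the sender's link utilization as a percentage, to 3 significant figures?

90.7 %

t_tx = L/R = 11680/2100000000 = 5.5619e-06 s.
t_prop = 55/194000000 = 2.83505e-07 s; RTT = 5.6701e-07 s.
Cycle = t_tx + RTT = 6.12892e-06 s.
Utilization = t_tx / cycle = 5.5619e-06/6.12892e-06 = 90.7 %.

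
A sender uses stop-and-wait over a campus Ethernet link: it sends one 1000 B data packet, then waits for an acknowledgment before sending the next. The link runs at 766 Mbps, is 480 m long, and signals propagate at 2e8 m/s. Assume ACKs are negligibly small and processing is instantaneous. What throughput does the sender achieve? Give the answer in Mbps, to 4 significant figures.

t_tx = L/R = 8000/766000000 = 1.04439e-05 s.
t_prop = 480/200000000 = 2.4e-06 s; RTT = 4.8e-06 s.
Cycle = t_tx + RTT = 1.52439e-05 s.
Throughput = L / cycle = 8000 / 1.52439e-05 = 524.8 Mbps.

524.8 Mbps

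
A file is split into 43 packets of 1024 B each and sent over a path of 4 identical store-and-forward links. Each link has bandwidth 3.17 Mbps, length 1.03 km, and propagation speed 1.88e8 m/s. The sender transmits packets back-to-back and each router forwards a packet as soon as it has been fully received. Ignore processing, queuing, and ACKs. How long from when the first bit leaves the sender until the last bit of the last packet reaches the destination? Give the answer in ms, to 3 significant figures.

119 ms

Per-hop transmission t_tx = L/R = 8192/3170000 = 2.58423 ms.
Per-hop propagation t_prop = 1030/188000000 = 0.00547872 ms.
Pipeline fill: first packet needs 4·t_tx to clear all hops; remaining 42 packets each add one t_tx.
Total = (4+43-1)·t_tx + 4·t_prop = 46·2.58423 + 4·0.00547872 = 119 ms.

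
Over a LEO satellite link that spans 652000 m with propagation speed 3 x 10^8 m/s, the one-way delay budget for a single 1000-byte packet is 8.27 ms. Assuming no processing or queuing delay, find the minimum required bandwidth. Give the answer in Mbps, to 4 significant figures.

1.312 Mbps

L = 8000 bits.
Propagation delay = 652000 / 300000000 = 2.17333 ms.
Transmission budget = 8.27 − 2.17333 = 6.09667 ms.
R ≥ L / t_tx = 8000 bits / 0.00609667 s = 1.312 Mbps.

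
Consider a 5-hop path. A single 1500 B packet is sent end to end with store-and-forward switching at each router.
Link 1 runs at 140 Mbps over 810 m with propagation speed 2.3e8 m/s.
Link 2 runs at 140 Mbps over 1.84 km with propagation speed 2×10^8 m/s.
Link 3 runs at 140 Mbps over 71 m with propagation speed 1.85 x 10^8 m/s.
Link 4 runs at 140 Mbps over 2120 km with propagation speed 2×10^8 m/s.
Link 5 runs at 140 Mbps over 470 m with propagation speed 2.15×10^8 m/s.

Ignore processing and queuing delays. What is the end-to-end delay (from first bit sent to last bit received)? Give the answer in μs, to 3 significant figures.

L = 1500 × 8 = 12000 bits.
Transmission delay per hop = L/R = 12000/140000000 = 85.7143 μs; 5 hops → 428.571 μs.
Propagation delays (d/s per hop): 3.52174, 9.2, 0.383784, 10600, 2.18605 μs; sum = 10615.3 μs.
End-to-end = 11000 μs.

11000 μs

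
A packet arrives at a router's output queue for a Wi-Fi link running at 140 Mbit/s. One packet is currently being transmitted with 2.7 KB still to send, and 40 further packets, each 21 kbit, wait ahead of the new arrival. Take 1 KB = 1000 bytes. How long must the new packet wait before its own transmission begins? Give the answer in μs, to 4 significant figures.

Each queued packet: L/R = 21000/140000000 = 150 μs.
40 queued → 6000 μs.
Plus remaining 21600 bits of current packet: 154.286 μs.
Queuing delay = 6154 μs.

6154 μs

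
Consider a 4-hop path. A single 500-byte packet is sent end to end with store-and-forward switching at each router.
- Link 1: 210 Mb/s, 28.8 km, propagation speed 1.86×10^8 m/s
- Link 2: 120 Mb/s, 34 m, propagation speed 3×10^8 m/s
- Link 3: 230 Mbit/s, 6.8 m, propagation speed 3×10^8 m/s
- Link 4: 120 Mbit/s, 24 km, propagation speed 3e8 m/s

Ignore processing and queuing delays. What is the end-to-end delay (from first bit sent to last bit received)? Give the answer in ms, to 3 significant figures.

0.338 ms

L = 500 × 8 = 4000 bits.
Transmission delays (L/R per hop): 0.0190476, 0.0333333, 0.0173913, 0.0333333 ms; sum = 0.103106 ms.
Propagation delays (d/s per hop): 0.154839, 0.000113333, 2.26667e-05, 0.08 ms; sum = 0.234975 ms.
End-to-end = 0.338 ms.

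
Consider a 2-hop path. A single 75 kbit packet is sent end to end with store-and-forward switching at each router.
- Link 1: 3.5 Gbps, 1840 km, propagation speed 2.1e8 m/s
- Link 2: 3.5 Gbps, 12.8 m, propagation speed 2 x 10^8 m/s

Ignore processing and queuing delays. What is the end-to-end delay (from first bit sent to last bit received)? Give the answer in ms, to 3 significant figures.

L = 75000 bits.
Transmission delay per hop = L/R = 75000/3500000000 = 0.0214286 ms; 2 hops → 0.0428571 ms.
Propagation delays (d/s per hop): 8.7619, 6.4e-05 ms; sum = 8.76197 ms.
End-to-end = 8.80 ms.

8.80 ms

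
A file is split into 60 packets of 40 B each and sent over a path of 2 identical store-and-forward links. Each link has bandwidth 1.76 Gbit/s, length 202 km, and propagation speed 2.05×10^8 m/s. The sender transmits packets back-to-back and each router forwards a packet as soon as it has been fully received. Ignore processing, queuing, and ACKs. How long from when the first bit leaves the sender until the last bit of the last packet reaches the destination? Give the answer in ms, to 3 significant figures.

1.98 ms

Per-hop transmission t_tx = L/R = 320/1760000000 = 0.000181818 ms.
Per-hop propagation t_prop = 202000/2.05e+08 = 0.985366 ms.
Pipeline fill: first packet needs 2·t_tx to clear all hops; remaining 59 packets each add one t_tx.
Total = (2+60-1)·t_tx + 2·t_prop = 61·0.000181818 + 2·0.985366 = 1.98 ms.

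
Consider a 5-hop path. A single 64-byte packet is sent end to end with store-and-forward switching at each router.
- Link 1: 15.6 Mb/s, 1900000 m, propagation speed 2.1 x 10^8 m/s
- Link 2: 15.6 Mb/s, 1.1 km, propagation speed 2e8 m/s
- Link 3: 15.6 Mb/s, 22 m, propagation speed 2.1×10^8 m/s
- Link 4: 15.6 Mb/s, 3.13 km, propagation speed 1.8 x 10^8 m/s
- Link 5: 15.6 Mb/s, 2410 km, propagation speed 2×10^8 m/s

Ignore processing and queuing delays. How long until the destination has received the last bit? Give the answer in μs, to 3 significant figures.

21300 μs

L = 64 × 8 = 512 bits.
Transmission delay per hop = L/R = 512/15600000 = 32.8205 μs; 5 hops → 164.103 μs.
Propagation delays (d/s per hop): 9047.62, 5.5, 0.104762, 17.3889, 12050 μs; sum = 21120.6 μs.
End-to-end = 21300 μs.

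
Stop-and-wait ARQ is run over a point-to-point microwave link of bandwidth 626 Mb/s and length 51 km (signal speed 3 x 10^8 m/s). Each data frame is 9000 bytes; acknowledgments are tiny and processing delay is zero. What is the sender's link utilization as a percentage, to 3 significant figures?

t_tx = L/R = 72000/626000000 = 0.000115016 s.
t_prop = 51000/300000000 = 0.00017 s; RTT = 0.00034 s.
Cycle = t_tx + RTT = 0.000455016 s.
Utilization = t_tx / cycle = 0.000115016/0.000455016 = 25.3 %.

25.3 %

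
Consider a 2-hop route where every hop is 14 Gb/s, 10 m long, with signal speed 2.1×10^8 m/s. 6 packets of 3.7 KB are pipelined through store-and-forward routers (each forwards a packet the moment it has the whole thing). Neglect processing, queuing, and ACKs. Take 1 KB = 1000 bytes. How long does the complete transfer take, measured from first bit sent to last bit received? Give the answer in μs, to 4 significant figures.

Per-hop transmission t_tx = L/R = 29600/14000000000 = 2.11429 μs.
Per-hop propagation t_prop = 10/210000000 = 0.047619 μs.
Pipeline fill: first packet needs 2·t_tx to clear all hops; remaining 5 packets each add one t_tx.
Total = (2+6-1)·t_tx + 2·t_prop = 7·2.11429 + 2·0.047619 = 14.90 μs.

14.90 μs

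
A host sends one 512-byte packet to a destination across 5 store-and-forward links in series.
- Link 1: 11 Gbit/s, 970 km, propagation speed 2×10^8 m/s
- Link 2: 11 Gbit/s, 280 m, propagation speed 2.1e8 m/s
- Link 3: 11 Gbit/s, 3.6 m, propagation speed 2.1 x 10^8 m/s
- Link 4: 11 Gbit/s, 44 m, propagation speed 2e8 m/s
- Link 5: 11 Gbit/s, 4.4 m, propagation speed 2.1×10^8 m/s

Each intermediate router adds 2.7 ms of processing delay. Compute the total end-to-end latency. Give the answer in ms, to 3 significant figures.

L = 512 × 8 = 4096 bits.
Transmission delay per hop = L/R = 4096/11000000000 = 0.000372364 ms; 5 hops → 0.00186182 ms.
Propagation delays (d/s per hop): 4.85, 0.00133333, 1.71429e-05, 0.00022, 2.09524e-05 ms; sum = 4.85159 ms.
Processing at 4 router(s): 4 × 2.7 ms = 10.8 ms.
End-to-end = 15.7 ms.

15.7 ms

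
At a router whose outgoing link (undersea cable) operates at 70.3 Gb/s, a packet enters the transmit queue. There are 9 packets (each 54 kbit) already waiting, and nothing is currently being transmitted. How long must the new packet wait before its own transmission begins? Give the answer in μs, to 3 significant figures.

Each queued packet: L/R = 54000/70300000000 = 0.768137 μs.
9 queued → 6.91323 μs.
Queuing delay = 6.91 μs.

6.91 μs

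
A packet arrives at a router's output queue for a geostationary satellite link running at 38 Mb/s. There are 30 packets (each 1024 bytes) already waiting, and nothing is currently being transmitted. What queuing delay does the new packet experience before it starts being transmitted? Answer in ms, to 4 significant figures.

6.467 ms

Each queued packet: L/R = 8192/38000000 = 0.215579 ms.
30 queued → 6.46737 ms.
Queuing delay = 6.467 ms.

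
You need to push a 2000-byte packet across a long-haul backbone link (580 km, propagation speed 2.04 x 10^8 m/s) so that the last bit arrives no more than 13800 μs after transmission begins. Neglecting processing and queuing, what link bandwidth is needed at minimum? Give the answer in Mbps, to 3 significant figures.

L = 16000 bits.
Propagation delay = 580000 / 204000000 = 2843.14 μs.
Transmission budget = 13800 − 2843.14 = 10956.9 μs.
R ≥ L / t_tx = 16000 bits / 0.0109569 s = 1.46 Mbps.

1.46 Mbps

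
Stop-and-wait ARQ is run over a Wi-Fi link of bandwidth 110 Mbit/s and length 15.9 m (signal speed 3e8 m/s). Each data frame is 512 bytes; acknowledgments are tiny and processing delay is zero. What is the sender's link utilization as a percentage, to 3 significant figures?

t_tx = L/R = 4096/110000000 = 3.72364e-05 s.
t_prop = 15.9/300000000 = 5.3e-08 s; RTT = 1.06e-07 s.
Cycle = t_tx + RTT = 3.73424e-05 s.
Utilization = t_tx / cycle = 3.72364e-05/3.73424e-05 = 99.7 %.

99.7 %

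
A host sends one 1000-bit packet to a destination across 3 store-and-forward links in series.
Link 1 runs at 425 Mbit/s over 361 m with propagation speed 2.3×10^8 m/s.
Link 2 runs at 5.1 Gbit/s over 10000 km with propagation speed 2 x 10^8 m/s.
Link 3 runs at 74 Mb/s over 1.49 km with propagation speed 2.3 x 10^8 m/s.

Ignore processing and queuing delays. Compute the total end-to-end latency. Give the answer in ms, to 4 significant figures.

50.02 ms

Transmission delays (L/R per hop): 0.00235294, 0.000196078, 0.0135135 ms; sum = 0.0160625 ms.
Propagation delays (d/s per hop): 0.00156957, 50, 0.00647826 ms; sum = 50.008 ms.
End-to-end = 50.02 ms.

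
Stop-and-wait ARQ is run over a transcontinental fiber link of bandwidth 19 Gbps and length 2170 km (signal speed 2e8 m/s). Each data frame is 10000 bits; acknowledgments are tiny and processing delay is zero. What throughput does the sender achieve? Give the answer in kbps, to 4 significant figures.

t_tx = L/R = 10000/19000000000 = 5.26316e-07 s.
t_prop = 2170000/200000000 = 0.01085 s; RTT = 0.0217 s.
Cycle = t_tx + RTT = 0.0217005 s.
Throughput = L / cycle = 10000 / 0.0217005 = 460.8 kbps.

460.8 kbps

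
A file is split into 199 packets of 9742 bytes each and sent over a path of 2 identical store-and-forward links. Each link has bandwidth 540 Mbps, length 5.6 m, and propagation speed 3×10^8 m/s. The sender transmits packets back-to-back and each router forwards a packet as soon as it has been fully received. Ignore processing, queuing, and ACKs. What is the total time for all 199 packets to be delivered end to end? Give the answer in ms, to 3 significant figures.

28.9 ms

Per-hop transmission t_tx = L/R = 77936/540000000 = 0.144326 ms.
Per-hop propagation t_prop = 5.6/300000000 = 1.86667e-05 ms.
Pipeline fill: first packet needs 2·t_tx to clear all hops; remaining 198 packets each add one t_tx.
Total = (2+199-1)·t_tx + 2·t_prop = 200·0.144326 + 2·1.86667e-05 = 28.9 ms.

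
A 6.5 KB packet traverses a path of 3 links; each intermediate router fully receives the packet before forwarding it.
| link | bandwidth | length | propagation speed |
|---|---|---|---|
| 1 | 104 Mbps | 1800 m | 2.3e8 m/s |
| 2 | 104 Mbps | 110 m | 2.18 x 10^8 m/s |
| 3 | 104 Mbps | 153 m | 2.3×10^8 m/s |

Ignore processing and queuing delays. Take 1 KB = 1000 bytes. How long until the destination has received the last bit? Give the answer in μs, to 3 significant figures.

1510 μs

L = 52000 bits.
Transmission delay per hop = L/R = 52000/104000000 = 500 μs; 3 hops → 1500 μs.
Propagation delays (d/s per hop): 7.82609, 0.504587, 0.665217 μs; sum = 8.99589 μs.
End-to-end = 1510 μs.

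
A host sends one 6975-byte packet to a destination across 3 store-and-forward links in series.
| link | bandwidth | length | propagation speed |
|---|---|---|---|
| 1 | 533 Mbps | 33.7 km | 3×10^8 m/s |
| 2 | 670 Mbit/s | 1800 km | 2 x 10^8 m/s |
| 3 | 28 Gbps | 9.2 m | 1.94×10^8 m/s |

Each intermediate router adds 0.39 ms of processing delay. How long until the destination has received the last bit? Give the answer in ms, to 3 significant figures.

10.1 ms

L = 6975 × 8 = 55800 bits.
Transmission delays (L/R per hop): 0.10469, 0.0832836, 0.00199286 ms; sum = 0.189967 ms.
Propagation delays (d/s per hop): 0.112333, 9, 4.74227e-05 ms; sum = 9.11238 ms.
Processing at 2 router(s): 2 × 0.39 ms = 0.78 ms.
End-to-end = 10.1 ms.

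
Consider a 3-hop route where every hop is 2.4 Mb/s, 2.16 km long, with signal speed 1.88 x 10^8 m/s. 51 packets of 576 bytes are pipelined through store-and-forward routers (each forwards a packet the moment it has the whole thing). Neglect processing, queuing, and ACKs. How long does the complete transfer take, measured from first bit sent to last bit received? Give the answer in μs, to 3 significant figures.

102000 μs

Per-hop transmission t_tx = L/R = 4608/2400000 = 1920 μs.
Per-hop propagation t_prop = 2160/188000000 = 11.4894 μs.
Pipeline fill: first packet needs 3·t_tx to clear all hops; remaining 50 packets each add one t_tx.
Total = (3+51-1)·t_tx + 3·t_prop = 53·1920 + 3·11.4894 = 102000 μs.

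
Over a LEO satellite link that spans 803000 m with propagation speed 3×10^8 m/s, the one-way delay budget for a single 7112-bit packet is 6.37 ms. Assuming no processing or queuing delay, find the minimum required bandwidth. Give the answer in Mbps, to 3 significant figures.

Propagation delay = 803000 / 300000000 = 2.67667 ms.
Transmission budget = 6.37 − 2.67667 = 3.69333 ms.
R ≥ L / t_tx = 7112 bits / 0.00369333 s = 1.93 Mbps.

1.93 Mbps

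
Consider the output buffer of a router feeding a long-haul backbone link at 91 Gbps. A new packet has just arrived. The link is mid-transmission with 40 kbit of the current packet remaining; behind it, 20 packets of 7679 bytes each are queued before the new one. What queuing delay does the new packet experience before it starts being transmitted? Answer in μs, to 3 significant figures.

Each queued packet: L/R = 61432/91000000000 = 0.675077 μs.
20 queued → 13.5015 μs.
Plus remaining 40000 bits of current packet: 0.43956 μs.
Queuing delay = 13.9 μs.

13.9 μs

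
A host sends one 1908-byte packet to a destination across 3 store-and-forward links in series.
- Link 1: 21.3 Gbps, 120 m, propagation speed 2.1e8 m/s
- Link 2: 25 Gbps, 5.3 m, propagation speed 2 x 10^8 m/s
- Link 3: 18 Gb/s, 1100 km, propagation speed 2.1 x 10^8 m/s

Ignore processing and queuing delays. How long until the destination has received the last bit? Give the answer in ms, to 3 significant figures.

L = 1908 × 8 = 15264 bits.
Transmission delays (L/R per hop): 0.00071662, 0.00061056, 0.000848 ms; sum = 0.00217518 ms.
Propagation delays (d/s per hop): 0.000571429, 2.65e-05, 5.2381 ms; sum = 5.23869 ms.
End-to-end = 5.24 ms.

5.24 ms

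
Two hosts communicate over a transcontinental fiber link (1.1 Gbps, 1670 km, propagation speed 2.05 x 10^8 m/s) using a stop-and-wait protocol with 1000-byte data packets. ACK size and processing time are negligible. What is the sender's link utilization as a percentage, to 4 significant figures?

0.04462 %

t_tx = L/R = 8000/1100000000 = 7.27273e-06 s.
t_prop = 1670000/2.05e+08 = 0.00814634 s; RTT = 0.0162927 s.
Cycle = t_tx + RTT = 0.0163 s.
Utilization = t_tx / cycle = 7.27273e-06/0.0163 = 0.04462 %.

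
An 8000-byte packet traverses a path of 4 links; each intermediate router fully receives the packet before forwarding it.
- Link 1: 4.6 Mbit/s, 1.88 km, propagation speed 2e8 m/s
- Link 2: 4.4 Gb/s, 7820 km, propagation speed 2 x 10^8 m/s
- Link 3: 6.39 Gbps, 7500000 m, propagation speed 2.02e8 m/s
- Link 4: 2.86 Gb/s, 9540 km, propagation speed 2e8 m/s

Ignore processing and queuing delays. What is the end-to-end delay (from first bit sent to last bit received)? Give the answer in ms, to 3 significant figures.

L = 8000 × 8 = 64000 bits.
Transmission delays (L/R per hop): 13.913, 0.0145455, 0.0100156, 0.0223776 ms; sum = 13.96 ms.
Propagation delays (d/s per hop): 0.0094, 39.1, 37.1287, 47.7 ms; sum = 123.938 ms.
End-to-end = 138 ms.

138 ms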